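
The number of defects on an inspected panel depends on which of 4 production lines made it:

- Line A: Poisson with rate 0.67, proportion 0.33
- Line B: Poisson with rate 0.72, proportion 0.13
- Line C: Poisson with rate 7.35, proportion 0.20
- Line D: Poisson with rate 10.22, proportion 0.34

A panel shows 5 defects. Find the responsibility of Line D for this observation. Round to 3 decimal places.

P(component k | x) = w_k·f_k(x) / marginal(x), where marginal(x) = Σ_j w_j·f_j(x).
Poisson probabilities:
  p_A = 0.000575725
  p_B = 0.000784855
  p_C = 0.114866
  p_D = 0.0338519
Prior × likelihood for each component:
  w_A·p_A = 0.33 × 0.000575725 = 0.000189989
  w_B·p_B = 0.13 × 0.000784855 = 0.000102031
  w_C·p_C = 0.20 × 0.114866 = 0.0229732
  w_D·p_D = 0.34 × 0.0338519 = 0.0115097
Evidence: 0.000189989 + 0.000102031 + 0.0229732 + 0.0115097 = 0.0347749
So the posterior for Line D is 0.0115097 / 0.0347749 ≈ 0.331.

0.331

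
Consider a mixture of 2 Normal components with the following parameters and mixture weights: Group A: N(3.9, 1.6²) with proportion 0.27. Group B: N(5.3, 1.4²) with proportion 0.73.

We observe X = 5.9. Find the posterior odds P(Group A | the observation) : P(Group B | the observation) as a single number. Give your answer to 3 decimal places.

Posterior odds = (π_i f_i(x)) / (π_j f_j(x)); the normalising sum cancels.
Normal densities:
  L_A = (1/(1.6·√(2π)))·exp(−(5.9−3.9)²/(2·1.6²)) = 0.249339·exp(-0.78125) = 0.114156
  L_B = (1/(1.4·√(2π)))·exp(−(5.9−5.3)²/(2·1.4²)) = 0.284959·exp(-0.09184) = 0.259955
0.030822 / 0.189767 ≈ 0.162

0.162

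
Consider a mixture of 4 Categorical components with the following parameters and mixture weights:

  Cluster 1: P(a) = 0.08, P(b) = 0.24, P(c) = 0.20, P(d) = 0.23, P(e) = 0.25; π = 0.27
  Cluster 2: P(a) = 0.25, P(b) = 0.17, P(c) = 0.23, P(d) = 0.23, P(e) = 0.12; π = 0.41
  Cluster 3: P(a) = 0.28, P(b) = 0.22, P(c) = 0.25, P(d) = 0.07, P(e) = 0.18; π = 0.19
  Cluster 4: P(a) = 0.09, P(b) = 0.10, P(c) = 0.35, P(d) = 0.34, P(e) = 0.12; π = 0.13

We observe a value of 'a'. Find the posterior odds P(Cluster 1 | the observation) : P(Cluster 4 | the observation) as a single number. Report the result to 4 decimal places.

Since P(k|x) ∝ π_k f_k(x), the posterior odds are π_i f_i(x) / (π_j f_j(x)).
Categorical probabilities:
  f_1 = 0.08
  f_2 = 0.25
  f_3 = 0.28
  f_4 = 0.09
Posterior odds = (π_1·f_1) / (π_4·f_4) = (0.27·0.08) / (0.13·0.09) = 0.0216 / 0.0117 ≈ 1.8462

1.8462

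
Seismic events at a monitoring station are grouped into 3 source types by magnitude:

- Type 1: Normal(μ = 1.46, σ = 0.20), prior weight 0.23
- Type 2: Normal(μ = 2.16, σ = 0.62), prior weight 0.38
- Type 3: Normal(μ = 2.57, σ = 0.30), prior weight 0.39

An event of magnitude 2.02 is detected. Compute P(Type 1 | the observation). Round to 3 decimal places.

Apply Bayes' rule: the posterior for each component is proportional to its prior times its likelihood at x.
Component likelihoods at x = 2.02:
  p_1 = 0.0395773
  p_2 = 0.627258
  p_3 = 0.247704
Unnormalised posteriors:
  P(Z=1)·p_1 = 0.23 × 0.0395773 = 0.00910277
  P(Z=2)·p_2 = 0.38 × 0.627258 = 0.238358
  P(Z=3)·p_3 = 0.39 × 0.247704 = 0.0966045
Sum: 0.00910277 + 0.238358 + 0.0966045 = 0.344065
P(Type 1 | 2.02) = 0.00910277 / 0.344065 ≈ 0.026

0.026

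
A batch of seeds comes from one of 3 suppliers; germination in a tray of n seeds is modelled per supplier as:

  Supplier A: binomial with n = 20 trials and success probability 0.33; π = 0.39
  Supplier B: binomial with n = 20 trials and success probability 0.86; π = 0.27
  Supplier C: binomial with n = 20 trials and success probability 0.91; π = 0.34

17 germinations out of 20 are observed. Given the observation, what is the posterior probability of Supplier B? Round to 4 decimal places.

0.5335

Apply Bayes' rule: the posterior for each component is proportional to its prior times its likelihood at x.
Binomial probabilities:
  L_A = C(20,17)·0.33^17·0.67^3 = 1140·6.52735e-09·0.300763 = 2.23803e-06
  L_B = C(20,17)·0.86^17·0.14^3 = 1140·0.076997·0.002744 = 0.240859
  L_C = C(20,17)·0.91^17·0.09^3 = 1140·0.201235·0.000729 = 0.167238
Unnormalised posteriors:
  w_A·L_A = 0.39 × 2.23803e-06 = 8.72832e-07
  w_B·L_B = 0.27 × 0.240859 = 0.0650319
  w_C·L_C = 0.34 × 0.167238 = 0.0568611
Normaliser: 8.72832e-07 + 0.0650319 + 0.0568611 = 0.121894
P(Supplier B | x) ≈ 0.5335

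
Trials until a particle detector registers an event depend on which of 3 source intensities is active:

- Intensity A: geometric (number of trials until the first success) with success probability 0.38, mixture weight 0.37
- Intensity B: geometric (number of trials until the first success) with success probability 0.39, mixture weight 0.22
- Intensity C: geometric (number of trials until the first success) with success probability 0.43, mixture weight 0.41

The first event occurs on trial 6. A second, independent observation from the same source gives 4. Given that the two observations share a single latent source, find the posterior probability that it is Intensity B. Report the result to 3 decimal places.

P(component k | x) = P(Z=k)·f_k(x) / marginal(x), where marginal(x) = Σ_j P(Z=j)·f_j(x).
Since both observations come from the same component, the likelihood for component k is f_k(x₁)·f_k(x₂).
  L_A = [0.034813] × [0.0905646] = 0.00315283
  L_B = [0.0329393] × [0.0885226] = 0.00291587
  L_C = [0.0258728] × [0.079633] = 0.00206033
Weight by the priors:
  P(Z=A)·L_A = 0.37 × 0.00315283 = 0.00116655
  P(Z=B)·L_B = 0.22 × 0.00291587 = 0.000641491
  P(Z=C)·L_C = 0.41 × 0.00206033 = 0.000844733
Sum: 0.00116655 + 0.000641491 + 0.000844733 = 0.00265277
P(Intensity B | x₁, x₂) = 0.000641491 / 0.00265277 ≈ 0.242

0.242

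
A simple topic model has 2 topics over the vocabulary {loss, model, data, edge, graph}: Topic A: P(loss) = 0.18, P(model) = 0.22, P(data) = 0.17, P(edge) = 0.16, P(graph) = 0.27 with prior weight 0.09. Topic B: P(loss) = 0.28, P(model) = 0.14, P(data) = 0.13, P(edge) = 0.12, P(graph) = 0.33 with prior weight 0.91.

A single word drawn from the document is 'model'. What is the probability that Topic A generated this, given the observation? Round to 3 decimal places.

By Bayes' theorem, P(k | x) = P(Z=k) f_k(x) / Σ_j P(Z=j) f_j(x).
Evaluate each component's likelihood at the observed value:
  L_A = 0.22
  L_B = 0.14
Weight by the priors:
  P(Z=A)·L_A = 0.09 × 0.22 = 0.0198
  P(Z=B)·L_B = 0.91 × 0.14 = 0.1274
Normaliser: 0.0198 + 0.1274 = 0.1472
P(Topic A | 'model') = 0.0198 / 0.1472 ≈ 0.135

0.135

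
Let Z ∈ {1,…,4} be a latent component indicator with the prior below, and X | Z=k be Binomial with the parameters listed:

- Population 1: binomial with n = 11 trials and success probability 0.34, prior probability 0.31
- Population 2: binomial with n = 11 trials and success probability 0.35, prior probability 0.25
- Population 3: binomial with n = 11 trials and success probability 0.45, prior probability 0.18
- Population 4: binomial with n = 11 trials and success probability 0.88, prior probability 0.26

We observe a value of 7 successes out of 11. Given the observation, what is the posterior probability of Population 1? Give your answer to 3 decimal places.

0.216

P(component k | x) = π_k·f_k(x) / marginal(x), where marginal(x) = Σ_j π_j·f_j(x).
Component likelihoods at x = 7 successes out of 11:
  f_1 = C(11,7)·0.34^7·0.66^4 = 330·0.000525234·0.189747 = 0.0328884
  f_2 = C(11,7)·0.35^7·0.65^4 = 330·0.000643393·0.178506 = 0.0379004
  f_3 = C(11,7)·0.45^7·0.55^4 = 330·0.00373669·0.0915063 = 0.112837
  f_4 = C(11,7)·0.88^7·0.12^4 = 330·0.408676·0.00020736 = 0.0279652
Multiply by the mixture weights:
  π_1·f_1 = 0.31 × 0.0328884 = 0.0101954
  π_2·f_2 = 0.25 × 0.0379004 = 0.0094751
  π_3·f_3 = 0.18 × 0.112837 = 0.0203107
  π_4·f_4 = 0.26 × 0.0279652 = 0.00727095
Evidence: 0.0101954 + 0.0094751 + 0.0203107 + 0.00727095 = 0.0472521
P(Population 1 | x) ≈ 0.216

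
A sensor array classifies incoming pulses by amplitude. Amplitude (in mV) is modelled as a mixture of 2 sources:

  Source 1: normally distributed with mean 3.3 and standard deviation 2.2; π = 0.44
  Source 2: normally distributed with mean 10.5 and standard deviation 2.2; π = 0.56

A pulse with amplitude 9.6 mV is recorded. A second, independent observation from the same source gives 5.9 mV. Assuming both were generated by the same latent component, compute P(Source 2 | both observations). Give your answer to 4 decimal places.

0.9410

Apply Bayes' rule: the posterior for each component is proportional to its prior times its likelihood at x.
Since both observations come from the same component, the likelihood for component k is f_k(x₁)·f_k(x₂).
  L_1 = [(1/(2.2·√(2π)))·exp(−(9.6−3.3)²/(2·2.2²)) = 0.181337·exp(-4.10021) = 0.00300463] × [0.0901985] = 0.000271013
  L_2 = [(1/(2.2·√(2π)))·exp(−(9.6−10.5)²/(2·2.2²)) = 0.181337·exp(-0.08368) = 0.166781] × [0.020377] = 0.0033985
Multiply by the mixture weights:
  π_1·L_1 = 0.44 × 0.000271013 = 0.000119246
  π_2·L_2 = 0.56 × 0.0033985 = 0.00190316
Marginal: 0.000119246 + 0.00190316 = 0.00202241
P(Source 2 | x) = 0.00190316 / 0.00202241 ≈ 0.9410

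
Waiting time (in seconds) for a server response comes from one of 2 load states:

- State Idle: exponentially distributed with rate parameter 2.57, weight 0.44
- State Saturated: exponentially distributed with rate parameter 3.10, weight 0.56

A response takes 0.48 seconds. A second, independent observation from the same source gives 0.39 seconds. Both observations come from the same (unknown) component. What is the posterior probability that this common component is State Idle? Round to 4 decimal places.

0.4613

Posterior ∝ prior × likelihood, so P(k | x) ∝ P(Z=k) f_k(x); normalise over all components.
Since both observations come from the same component, the likelihood for component k is f_k(x₁)·f_k(x₂).
  p_Idle = [0.748492] × [0.943278] = 0.706037
  p_Saturated = [0.700054] × [0.925336] = 0.647785
Weight by the priors:
  P(Z=Idle)·p_Idle = 0.44 × 0.706037 = 0.310656
  P(Z=Saturated)·p_Saturated = 0.56 × 0.647785 = 0.36276
Normaliser: 0.310656 + 0.36276 = 0.673416
So the posterior for State Idle is 0.310656 / 0.673416 ≈ 0.4613.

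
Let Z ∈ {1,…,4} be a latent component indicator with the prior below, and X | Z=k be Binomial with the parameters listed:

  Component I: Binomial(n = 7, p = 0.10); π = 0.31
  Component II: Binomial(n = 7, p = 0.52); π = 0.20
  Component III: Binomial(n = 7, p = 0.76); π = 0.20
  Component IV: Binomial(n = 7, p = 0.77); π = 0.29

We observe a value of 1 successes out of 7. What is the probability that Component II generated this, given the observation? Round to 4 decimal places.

0.0714

The responsibility of component k is π_k f_k(x) divided by Σ_j π_j f_j(x).
Evaluate each component's likelihood at the observed value:
  L_I = C(7,1)·0.10^1·0.90^6 = 7·0.1·0.531441 = 0.372009
  L_II = C(7,1)·0.52^1·0.48^6 = 7·0.52·0.0122306 = 0.0445193
  L_III = C(7,1)·0.76^1·0.24^6 = 7·0.76·0.000191103 = 0.00101667
  L_IV = C(7,1)·0.77^1·0.23^6 = 7·0.77·0.000148036 = 0.000797913
Multiply by the mixture weights:
  π_I·L_I = 0.31 × 0.372009 = 0.115323
  π_II·L_II = 0.20 × 0.0445193 = 0.00890387
  π_III·L_III = 0.20 × 0.00101667 = 0.000203334
  π_IV·L_IV = 0.29 × 0.000797913 = 0.000231395
Normaliser: 0.115323 + 0.00890387 + 0.000203334 + 0.000231395 = 0.124661
P(Component II | x) = 0.00890387 / 0.124661 ≈ 0.0714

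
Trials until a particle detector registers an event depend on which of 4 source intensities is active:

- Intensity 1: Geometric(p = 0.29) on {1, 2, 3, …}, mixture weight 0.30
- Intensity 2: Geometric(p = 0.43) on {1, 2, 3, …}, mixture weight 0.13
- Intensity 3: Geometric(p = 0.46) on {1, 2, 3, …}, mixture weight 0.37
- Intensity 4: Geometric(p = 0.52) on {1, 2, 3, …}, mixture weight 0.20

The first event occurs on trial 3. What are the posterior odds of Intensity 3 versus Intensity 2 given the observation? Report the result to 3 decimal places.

2.733

Posterior odds = (π_i f_i(x)) / (π_j f_j(x)); the normalising sum cancels.
Component likelihoods at x = 3:
  f_1 = 0.29·(1−0.29)^2 = 0.29·0.5041 = 0.146189
  f_2 = 0.43·(1−0.43)^2 = 0.43·0.3249 = 0.139707
  f_3 = 0.46·(1−0.46)^2 = 0.46·0.2916 = 0.134136
  f_4 = 0.52·(1−0.52)^2 = 0.52·0.2304 = 0.119808
0.0496303 / 0.0181619 ≈ 2.733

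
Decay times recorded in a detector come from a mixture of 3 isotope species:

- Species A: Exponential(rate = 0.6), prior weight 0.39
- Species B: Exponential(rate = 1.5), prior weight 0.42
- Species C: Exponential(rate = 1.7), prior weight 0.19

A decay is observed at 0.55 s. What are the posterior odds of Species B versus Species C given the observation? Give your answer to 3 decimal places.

2.177

Posterior odds = (w_i f_i(x)) / (w_j f_j(x)); the normalising sum cancels.
Component likelihoods at x = 0.55 s:
  f_A = 0.431354
  f_B = 0.657352
  f_C = 0.667396
Odds = (0.42/0.19) × (0.657352/0.667396) = 2.21053 × 0.984951 ≈ 2.177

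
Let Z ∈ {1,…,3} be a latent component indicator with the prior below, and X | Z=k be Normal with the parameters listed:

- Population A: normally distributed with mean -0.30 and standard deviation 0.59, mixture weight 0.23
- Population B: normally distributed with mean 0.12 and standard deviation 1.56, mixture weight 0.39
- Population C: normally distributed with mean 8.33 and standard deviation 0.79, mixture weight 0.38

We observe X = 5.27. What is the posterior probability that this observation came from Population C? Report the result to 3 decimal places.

The responsibility of component k is w_k f_k(x) divided by Σ_j w_j f_j(x).
Normal densities:
  p_A = (1/(0.59·√(2π)))·exp(−(5.27−-0.30)²/(2·0.59²)) = 0.676173·exp(-44.56320) = 2.99575e-20
  p_B = (1/(1.56·√(2π)))·exp(−(5.27−0.12)²/(2·1.56²)) = 0.255732·exp(-5.44923) = 0.00109955
  p_C = (1/(0.79·√(2π)))·exp(−(5.27−8.33)²/(2·0.79²)) = 0.504990·exp(-7.50168) = 0.000278833
Weight by the priors:
  w_A·p_A = 0.23 × 2.99575e-20 = 6.89023e-21
  w_B·p_B = 0.39 × 0.00109955 = 0.000428824
  w_C·p_C = 0.38 × 0.000278833 = 0.000105956
Marginal: 6.89023e-21 + 0.000428824 + 0.000105956 = 0.00053478
Responsibility of Population C: 0.000105956 / 0.00053478 ≈ 0.198

0.198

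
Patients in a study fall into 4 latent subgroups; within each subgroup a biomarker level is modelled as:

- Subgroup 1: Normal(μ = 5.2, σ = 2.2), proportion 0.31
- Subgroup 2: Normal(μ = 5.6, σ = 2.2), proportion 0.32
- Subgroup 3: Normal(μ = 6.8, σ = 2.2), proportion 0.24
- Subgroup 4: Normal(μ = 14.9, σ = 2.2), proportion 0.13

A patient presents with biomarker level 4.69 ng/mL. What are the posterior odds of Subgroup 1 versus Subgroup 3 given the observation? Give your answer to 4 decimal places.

1.9917

Posterior odds = (π_i f_i(x)) / (π_j f_j(x)); the normalising sum cancels.
Evaluate each component's likelihood at the observed value:
  f_1 = (1/(2.2·√(2π)))·exp(−(4.69−5.2)²/(2·2.2²)) = 0.181337·exp(-0.02687) = 0.17653
  f_2 = (1/(2.2·√(2π)))·exp(−(4.69−5.6)²/(2·2.2²)) = 0.181337·exp(-0.08555) = 0.166469
  f_3 = (1/(2.2·√(2π)))·exp(−(4.69−6.8)²/(2·2.2²)) = 0.181337·exp(-0.45993) = 0.114484
  f_4 = (1/(2.2·√(2π)))·exp(−(4.69−14.9)²/(2·2.2²)) = 0.181337·exp(-10.76902) = 3.81559e-06
0.0547242 / 0.0274761 ≈ 1.9917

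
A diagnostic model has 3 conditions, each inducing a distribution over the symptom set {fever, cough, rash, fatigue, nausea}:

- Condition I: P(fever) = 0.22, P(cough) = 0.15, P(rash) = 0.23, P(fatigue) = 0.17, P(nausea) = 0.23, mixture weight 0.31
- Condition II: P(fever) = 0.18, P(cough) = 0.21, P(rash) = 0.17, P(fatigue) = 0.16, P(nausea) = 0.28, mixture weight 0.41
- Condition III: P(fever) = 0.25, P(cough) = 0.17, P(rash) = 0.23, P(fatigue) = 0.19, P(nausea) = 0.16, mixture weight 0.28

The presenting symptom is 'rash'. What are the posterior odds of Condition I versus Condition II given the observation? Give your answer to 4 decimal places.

1.0230

Posterior odds = (π_i f_i(x)) / (π_j f_j(x)); the normalising sum cancels.
Categorical probabilities:
  L_I = 0.23
  L_II = 0.17
  L_III = 0.23
Odds = (0.31/0.41) × (0.23/0.17) = 0.756098 × 1.35294 ≈ 1.0230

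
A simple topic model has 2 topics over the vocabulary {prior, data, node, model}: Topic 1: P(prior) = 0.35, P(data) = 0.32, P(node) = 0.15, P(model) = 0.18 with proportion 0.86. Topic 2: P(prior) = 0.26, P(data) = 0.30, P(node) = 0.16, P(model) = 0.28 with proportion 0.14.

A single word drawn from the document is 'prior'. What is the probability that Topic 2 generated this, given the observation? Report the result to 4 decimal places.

0.1079

Posterior ∝ prior × likelihood, so P(k | x) ∝ π_k f_k(x); normalise over all components.
Component likelihoods at x = 'prior':
  L_1 = P(prior | comp) = 0.35
  L_2 = P(prior | comp) = 0.26
Multiply by the mixture weights:
  π_1·L_1 = 0.86 × 0.35 = 0.301
  π_2·L_2 = 0.14 × 0.26 = 0.0364
Denominator: 0.301 + 0.0364 = 0.3374
Responsibility of Topic 2: 0.0364 / 0.3374 ≈ 0.1079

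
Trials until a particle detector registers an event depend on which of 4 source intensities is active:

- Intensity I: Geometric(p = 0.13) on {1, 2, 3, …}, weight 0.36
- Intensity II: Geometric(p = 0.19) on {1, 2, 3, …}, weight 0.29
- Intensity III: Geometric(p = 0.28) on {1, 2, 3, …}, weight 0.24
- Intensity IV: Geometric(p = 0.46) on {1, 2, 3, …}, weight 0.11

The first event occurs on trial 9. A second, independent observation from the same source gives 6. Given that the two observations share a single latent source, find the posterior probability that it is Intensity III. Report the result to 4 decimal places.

By Bayes' theorem, P(k | x) = π_k f_k(x) / Σ_j π_j f_j(x).
Since both observations come from the same component, the likelihood for component k is f_k(x₁)·f_k(x₂).
  L_I = [0.0426675] × [0.0647947] = 0.00276463
  L_II = [0.0352074] × [0.0662489] = 0.00233245
  L_III = [0.0202217] × [0.0541777] = 0.00109557
  L_IV = [0.00332589] × [0.0211216] = 7.02481e-05
Unnormalised posteriors:
  π_I·L_I = 0.36 × 0.00276463 = 0.000995267
  π_II·L_II = 0.29 × 0.00233245 = 0.000676411
  π_III·L_III = 0.24 × 0.00109557 = 0.000262936
  π_IV·L_IV = 0.11 × 7.02481e-05 = 7.72729e-06
Denominator: 0.000995267 + 0.000676411 + 0.000262936 + 7.72729e-06 = 0.00194234
So the posterior for Intensity III is 0.000262936 / 0.00194234 ≈ 0.1354.

0.1354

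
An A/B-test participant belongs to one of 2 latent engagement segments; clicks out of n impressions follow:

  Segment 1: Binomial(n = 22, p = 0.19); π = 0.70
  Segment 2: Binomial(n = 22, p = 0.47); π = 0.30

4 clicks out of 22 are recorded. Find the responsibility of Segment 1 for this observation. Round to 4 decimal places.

The responsibility of component k is π_k f_k(x) divided by Σ_j π_j f_j(x).
Component likelihoods at x = 4 clicks out of 22:
  p_1 = C(22,4)·0.19^4·0.81^18 = 7315·0.00130321·0.0225284 = 0.214763
  p_2 = C(22,4)·0.47^4·0.53^18 = 7315·0.0487968·1.08884e-05 = 0.00388661
Multiply by the mixture weights:
  π_1·p_1 = 0.70 × 0.214763 = 0.150334
  π_2·p_2 = 0.30 × 0.00388661 = 0.00116598
Normaliser: 0.150334 + 0.00116598 = 0.1515
So the posterior for Segment 1 is 0.150334 / 0.1515 ≈ 0.9923.

0.9923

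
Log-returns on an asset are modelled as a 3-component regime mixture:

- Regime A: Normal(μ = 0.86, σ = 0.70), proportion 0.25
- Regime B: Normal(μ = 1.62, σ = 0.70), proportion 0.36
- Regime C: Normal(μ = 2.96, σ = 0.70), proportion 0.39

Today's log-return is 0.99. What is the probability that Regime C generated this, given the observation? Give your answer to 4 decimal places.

The responsibility of component k is w_k f_k(x) divided by Σ_j w_j f_j(x).
Component likelihoods at x = 0.99:
  f_A = 0.560174
  f_B = 0.380122
  f_C = 0.0108633
Weight by the priors:
  w_A·f_A = 0.25 × 0.560174 = 0.140043
  w_B·f_B = 0.36 × 0.380122 = 0.136844
  w_C·f_C = 0.39 × 0.0108633 = 0.00423668
Denominator: 0.140043 + 0.136844 + 0.00423668 = 0.281124
P(Regime C | x) ≈ 0.0151

0.0151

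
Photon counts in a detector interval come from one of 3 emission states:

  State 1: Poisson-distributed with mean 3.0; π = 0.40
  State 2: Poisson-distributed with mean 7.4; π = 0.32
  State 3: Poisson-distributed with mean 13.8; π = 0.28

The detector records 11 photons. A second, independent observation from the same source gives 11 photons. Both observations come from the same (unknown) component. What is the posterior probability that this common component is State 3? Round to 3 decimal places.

0.685

The responsibility of component k is P(Z=k) f_k(x) divided by Σ_j P(Z=j) f_j(x).
Since both observations come from the same component, the likelihood for component k is f_k(x₁)·f_k(x₂).
  L_1 = [e^(−3.0)·3.0^11/11! = 0.00022095] × [0.00022095] = 4.8819e-08
  L_2 = [e^(−7.4)·7.4^11/11! = 0.0557974] × [0.0557974] = 0.00311335
  L_3 = [e^(−13.8)·13.8^11/11! = 0.0879529] × [0.0879529] = 0.00773572
Weight by the priors:
  P(Z=1)·L_1 = 0.40 × 4.8819e-08 = 1.95276e-08
  P(Z=2)·L_2 = 0.32 × 0.00311335 = 0.000996272
  P(Z=3)·L_3 = 0.28 × 0.00773572 = 0.002166
Sum: 1.95276e-08 + 0.000996272 + 0.002166 = 0.00316229
So the posterior for State 3 is 0.002166 / 0.00316229 ≈ 0.685.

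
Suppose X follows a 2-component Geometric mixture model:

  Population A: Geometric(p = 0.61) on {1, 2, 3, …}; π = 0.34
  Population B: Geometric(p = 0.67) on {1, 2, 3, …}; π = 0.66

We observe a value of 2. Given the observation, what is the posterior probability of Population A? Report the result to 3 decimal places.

0.357

Posterior ∝ prior × likelihood, so P(k | x) ∝ π_k f_k(x); normalise over all components.
Evaluate each component's likelihood at the observed value:
  f_A = 0.2379
  f_B = 0.2211
Weight by the priors:
  π_A·f_A = 0.34 × 0.2379 = 0.080886
  π_B·f_B = 0.66 × 0.2211 = 0.145926
Denominator: 0.080886 + 0.145926 = 0.226812
So the posterior for Population A is 0.080886 / 0.226812 ≈ 0.357.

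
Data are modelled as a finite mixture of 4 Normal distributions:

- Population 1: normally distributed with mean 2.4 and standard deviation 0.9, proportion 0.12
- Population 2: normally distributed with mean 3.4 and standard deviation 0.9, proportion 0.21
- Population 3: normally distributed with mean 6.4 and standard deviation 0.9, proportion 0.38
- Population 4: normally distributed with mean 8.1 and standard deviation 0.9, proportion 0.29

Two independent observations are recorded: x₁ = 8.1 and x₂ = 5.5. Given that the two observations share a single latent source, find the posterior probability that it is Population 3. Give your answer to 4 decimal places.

P(component k | x) = P(Z=k)·f_k(x) / marginal(x), where marginal(x) = Σ_j P(Z=j)·f_j(x).
Since both observations come from the same component, the likelihood for component k is f_k(x₁)·f_k(x₂).
  f_1 = [8.64272e-10] × [0.00117595] = 1.01634e-12
  f_2 = [5.30535e-07] × [0.0291354] = 1.54574e-08
  f_3 = [0.0744574] × [0.268856] = 0.0200183
  f_4 = [0.443269] × [0.00683009] = 0.00302757
Unnormalised posteriors:
  P(Z=1)·f_1 = 0.12 × 1.01634e-12 = 1.21961e-13
  P(Z=2)·f_2 = 0.21 × 1.54574e-08 = 3.24605e-09
  P(Z=3)·f_3 = 0.38 × 0.0200183 = 0.00760697
  P(Z=4)·f_4 = 0.29 × 0.00302757 = 0.000877995
Sum: 1.21961e-13 + 3.24605e-09 + 0.00760697 + 0.000877995 = 0.00848497
P(Population 3 | data) ≈ 0.8965

0.8965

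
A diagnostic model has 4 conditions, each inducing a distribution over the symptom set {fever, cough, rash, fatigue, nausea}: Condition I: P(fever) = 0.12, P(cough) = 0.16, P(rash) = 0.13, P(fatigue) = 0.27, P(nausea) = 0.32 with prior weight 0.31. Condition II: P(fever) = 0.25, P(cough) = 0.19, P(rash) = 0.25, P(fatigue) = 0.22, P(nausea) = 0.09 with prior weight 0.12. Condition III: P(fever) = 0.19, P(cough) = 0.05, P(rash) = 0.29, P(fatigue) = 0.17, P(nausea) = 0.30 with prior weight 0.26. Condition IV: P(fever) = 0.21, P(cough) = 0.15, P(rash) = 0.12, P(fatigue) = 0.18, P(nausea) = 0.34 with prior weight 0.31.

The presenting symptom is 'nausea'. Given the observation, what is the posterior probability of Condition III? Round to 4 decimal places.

Posterior ∝ prior × likelihood, so P(k | x) ∝ π_k f_k(x); normalise over all components.
Evaluate each component's likelihood at the observed value:
  p_I = 0.32
  p_II = 0.09
  p_III = 0.3
  p_IV = 0.34
Unnormalised posteriors:
  π_I·p_I = 0.31 × 0.32 = 0.0992
  π_II·p_II = 0.12 × 0.09 = 0.0108
  π_III·p_III = 0.26 × 0.3 = 0.078
  π_IV·p_IV = 0.31 × 0.34 = 0.1054
Evidence: 0.0992 + 0.0108 + 0.078 + 0.1054 = 0.2934
P(Condition III | 'nausea') = 0.078 / 0.2934 ≈ 0.2658

0.2658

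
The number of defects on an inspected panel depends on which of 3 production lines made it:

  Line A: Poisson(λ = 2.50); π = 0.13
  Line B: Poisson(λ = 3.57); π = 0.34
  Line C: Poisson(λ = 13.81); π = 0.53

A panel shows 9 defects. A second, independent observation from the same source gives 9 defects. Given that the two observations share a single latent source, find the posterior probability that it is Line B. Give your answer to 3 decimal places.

0.013

P(component k | x) = π_k·f_k(x) / marginal(x), where marginal(x) = Σ_j π_j·f_j(x).
Since both observations come from the same component, the likelihood for component k is f_k(x₁)·f_k(x₂).
  p_A = [e^(−2.50)·2.50^9/9! = 0.000862901] × [0.000862901] = 7.44598e-07
  p_B = [e^(−3.57)·3.57^9/9! = 0.00730835] × [0.00730835] = 5.3412e-05
  p_C = [e^(−13.81)·13.81^9/9! = 0.050626] × [0.050626] = 0.00256299
Unnormalised posteriors:
  π_A·p_A = 0.13 × 7.44598e-07 = 9.67977e-08
  π_B·p_B = 0.34 × 5.3412e-05 = 1.81601e-05
  π_C·p_C = 0.53 × 0.00256299 = 0.00135838
Evidence: 9.67977e-08 + 1.81601e-05 + 0.00135838 = 0.00137664
P(Line B | x₁,x₂) ≈ 0.013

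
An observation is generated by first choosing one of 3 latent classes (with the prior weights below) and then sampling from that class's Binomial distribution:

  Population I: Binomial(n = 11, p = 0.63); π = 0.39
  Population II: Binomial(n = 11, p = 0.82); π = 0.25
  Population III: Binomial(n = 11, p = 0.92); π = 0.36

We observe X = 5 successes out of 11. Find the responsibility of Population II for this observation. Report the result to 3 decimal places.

0.031

Apply Bayes' rule: the posterior for each component is proportional to its prior times its likelihood at x.
Evaluate each component's likelihood at the observed value:
  p_I = C(11,5)·0.63^5·0.37^6 = 462·0.0992437·0.00256573 = 0.11764
  p_II = C(11,5)·0.82^5·0.18^6 = 462·0.37074·3.40122e-05 = 0.00582568
  p_III = C(11,5)·0.92^5·0.08^6 = 462·0.659082·2.62144e-07 = 7.98217e-05
Weight by the priors:
  w_I·p_I = 0.39 × 0.11764 = 0.0458796
  w_II·p_II = 0.25 × 0.00582568 = 0.00145642
  w_III·p_III = 0.36 × 7.98217e-05 = 2.87358e-05
Normaliser: 0.0458796 + 0.00145642 + 2.87358e-05 = 0.0473648
So the posterior for Population II is 0.00145642 / 0.0473648 ≈ 0.031.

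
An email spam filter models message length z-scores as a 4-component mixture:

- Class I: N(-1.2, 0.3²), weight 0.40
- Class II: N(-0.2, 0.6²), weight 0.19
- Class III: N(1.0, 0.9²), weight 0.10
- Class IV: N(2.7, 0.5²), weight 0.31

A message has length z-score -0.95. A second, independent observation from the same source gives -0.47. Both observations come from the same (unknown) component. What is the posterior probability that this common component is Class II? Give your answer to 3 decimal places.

0.568

Posterior ∝ prior × likelihood, so P(k | x) ∝ π_k f_k(x); normalise over all components.
Since both observations come from the same component, the likelihood for component k is f_k(x₁)·f_k(x₂).
  L_I = [0.939706] × [0.0688709] = 0.0647184
  L_II = [0.304415] × [0.600878] = 0.182916
  L_III = [0.0423918] × [0.11678] = 0.0049505
  L_IV = [2.13877e-12] × [1.49134e-09] = 3.18963e-21
Unnormalised posteriors:
  π_I·L_I = 0.40 × 0.0647184 = 0.0258874
  π_II·L_II = 0.19 × 0.182916 = 0.0347541
  π_III·L_III = 0.10 × 0.0049505 = 0.00049505
  π_IV·L_IV = 0.31 × 3.18963e-21 = 9.88785e-22
Normaliser: 0.0258874 + 0.0347541 + 0.00049505 + 9.88785e-22 = 0.0611365
P(Class II | x) ≈ 0.568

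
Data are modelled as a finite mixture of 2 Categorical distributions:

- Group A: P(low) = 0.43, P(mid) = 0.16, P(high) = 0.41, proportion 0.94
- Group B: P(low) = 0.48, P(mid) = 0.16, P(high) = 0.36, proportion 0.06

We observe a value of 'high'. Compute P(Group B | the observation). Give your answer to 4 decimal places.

0.0531

P(component k | x) = w_k·f_k(x) / marginal(x), where marginal(x) = Σ_j w_j·f_j(x).
Evaluate each component's likelihood at the observed value:
  p_A = 0.41
  p_B = 0.36
Prior × likelihood for each component:
  w_A·p_A = 0.94 × 0.41 = 0.3854
  w_B·p_B = 0.06 × 0.36 = 0.0216
Evidence: 0.3854 + 0.0216 = 0.407
So the posterior for Group B is 0.0216 / 0.407 ≈ 0.0531.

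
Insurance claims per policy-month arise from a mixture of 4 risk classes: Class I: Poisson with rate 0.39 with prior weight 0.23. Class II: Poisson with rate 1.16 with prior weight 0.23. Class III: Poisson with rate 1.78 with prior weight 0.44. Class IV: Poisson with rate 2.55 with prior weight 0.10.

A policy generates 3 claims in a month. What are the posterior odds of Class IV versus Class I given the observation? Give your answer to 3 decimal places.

14.016

Since P(k|x) ∝ π_k f_k(x), the posterior odds are π_i f_i(x) / (π_j f_j(x)).
Evaluate each component's likelihood at the observed value:
  f_I = 0.00669372
  f_II = 0.0815532
  f_III = 0.158513
  f_IV = 0.215784
0.0215784 / 0.00153956 ≈ 14.016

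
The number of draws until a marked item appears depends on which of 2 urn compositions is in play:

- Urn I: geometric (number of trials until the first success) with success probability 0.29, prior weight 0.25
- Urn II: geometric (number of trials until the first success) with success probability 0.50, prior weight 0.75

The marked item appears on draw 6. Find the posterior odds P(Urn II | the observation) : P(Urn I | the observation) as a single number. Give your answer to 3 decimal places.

Posterior odds = (P(Z=i) f_i(x)) / (P(Z=j) f_j(x)); the normalising sum cancels.
Evaluate each component's likelihood at the observed value:
  p_I = 0.0523227
  p_II = 0.015625
0.0117188 / 0.0130807 ≈ 0.896

0.896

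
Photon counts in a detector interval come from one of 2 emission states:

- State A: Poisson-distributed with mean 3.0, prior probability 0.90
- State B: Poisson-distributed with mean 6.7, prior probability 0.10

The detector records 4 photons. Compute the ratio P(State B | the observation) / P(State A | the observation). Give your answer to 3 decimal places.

0.068

The posterior odds equal the prior odds times the likelihood ratio: (π_i/π_j)·(f_i(x)/f_j(x)).
Evaluate each component's likelihood at the observed value:
  p_A = 0.168031
  p_B = 0.103351
0.0103351 / 0.151228 ≈ 0.068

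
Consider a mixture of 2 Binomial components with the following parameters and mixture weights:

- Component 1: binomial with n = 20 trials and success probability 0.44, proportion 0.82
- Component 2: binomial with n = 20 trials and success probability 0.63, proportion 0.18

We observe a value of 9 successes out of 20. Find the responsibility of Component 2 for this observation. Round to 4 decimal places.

By Bayes' theorem, P(k | x) = π_k f_k(x) / Σ_j π_j f_j(x).
Component likelihoods at x = 9 successes out of 20:
  f_1 = 0.176339
  f_2 = 0.0467186
Prior × likelihood for each component:
  π_1·f_1 = 0.82 × 0.176339 = 0.144598
  π_2·f_2 = 0.18 × 0.0467186 = 0.00840935
Sum: 0.144598 + 0.00840935 = 0.153007
Responsibility of Component 2: 0.00840935 / 0.153007 ≈ 0.0550

0.0550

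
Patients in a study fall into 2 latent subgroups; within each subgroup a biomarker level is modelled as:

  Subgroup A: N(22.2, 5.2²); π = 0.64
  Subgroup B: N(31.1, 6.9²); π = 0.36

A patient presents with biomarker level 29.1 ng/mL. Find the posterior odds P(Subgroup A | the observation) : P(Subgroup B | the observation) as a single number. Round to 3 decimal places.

1.020

The posterior odds equal the prior odds times the likelihood ratio: (π_i/π_j)·(f_i(x)/f_j(x)).
Component likelihoods at x = 29.1 ng/mL:
  L_A = 0.0318105
  L_B = 0.0554392
Posterior odds = (π_A·L_A) / (π_B·L_B) = (0.64·0.0318105) / (0.36·0.0554392) = 0.0203587 / 0.0199581 ≈ 1.020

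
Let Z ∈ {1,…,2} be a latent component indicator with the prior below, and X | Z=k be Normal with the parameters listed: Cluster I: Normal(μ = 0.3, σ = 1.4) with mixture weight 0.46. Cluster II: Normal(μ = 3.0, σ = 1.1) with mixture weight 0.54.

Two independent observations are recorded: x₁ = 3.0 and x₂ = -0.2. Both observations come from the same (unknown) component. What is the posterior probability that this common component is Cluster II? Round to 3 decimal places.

0.159

By Bayes' theorem, P(k | x) = π_k f_k(x) / Σ_j π_j f_j(x).
Since both observations come from the same component, the likelihood for component k is f_k(x₁)·f_k(x₂).
  L_I = [0.0443739] × [0.267353] = 0.0118635
  L_II = [0.362675] × [0.00527038] = 0.00191143
Unnormalised posteriors:
  π_I·L_I = 0.46 × 0.0118635 = 0.0054572
  π_II·L_II = 0.54 × 0.00191143 = 0.00103217
Evidence: 0.0054572 + 0.00103217 = 0.00648937
P(Cluster II | x₁, x₂) ≈ 0.159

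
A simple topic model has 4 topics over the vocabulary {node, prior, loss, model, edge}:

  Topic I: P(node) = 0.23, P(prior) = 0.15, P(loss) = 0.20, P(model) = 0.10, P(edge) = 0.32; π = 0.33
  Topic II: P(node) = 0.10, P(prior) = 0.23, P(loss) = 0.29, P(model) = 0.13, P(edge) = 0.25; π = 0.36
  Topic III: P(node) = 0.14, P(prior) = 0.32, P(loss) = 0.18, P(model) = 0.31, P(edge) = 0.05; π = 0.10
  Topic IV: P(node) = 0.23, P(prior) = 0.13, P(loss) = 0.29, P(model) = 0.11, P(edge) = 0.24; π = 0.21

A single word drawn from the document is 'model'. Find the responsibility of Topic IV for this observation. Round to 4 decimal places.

Apply Bayes' rule: the posterior for each component is proportional to its prior times its likelihood at x.
Evaluate each component's likelihood at the observed value:
  p_I = P(model | comp) = 0.10
  p_II = P(model | comp) = 0.13
  p_III = P(model | comp) = 0.31
  p_IV = P(model | comp) = 0.11
Weight by the priors:
  w_I·p_I = 0.33 × 0.1 = 0.033
  w_II·p_II = 0.36 × 0.13 = 0.0468
  w_III·p_III = 0.10 × 0.31 = 0.031
  w_IV·p_IV = 0.21 × 0.11 = 0.0231
Marginal: 0.033 + 0.0468 + 0.031 + 0.0231 = 0.1339
Responsibility of Topic IV: 0.0231 / 0.1339 ≈ 0.1725

0.1725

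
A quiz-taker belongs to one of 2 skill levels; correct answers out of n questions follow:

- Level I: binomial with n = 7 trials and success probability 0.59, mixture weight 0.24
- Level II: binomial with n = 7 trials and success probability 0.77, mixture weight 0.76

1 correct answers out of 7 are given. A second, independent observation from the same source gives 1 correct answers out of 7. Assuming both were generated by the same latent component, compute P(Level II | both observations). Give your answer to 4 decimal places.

0.0052

By Bayes' theorem, P(k | x) = P(Z=k) f_k(x) / Σ_j P(Z=j) f_j(x).
Since both observations come from the same component, the likelihood for component k is f_k(x₁)·f_k(x₂).
  L_I = [0.0196179] × [0.0196179] = 0.000384863
  L_II = [0.000797913] × [0.000797913] = 6.36666e-07
Prior × likelihood for each component:
  P(Z=I)·L_I = 0.24 × 0.000384863 = 9.23672e-05
  P(Z=II)·L_II = 0.76 × 6.36666e-07 = 4.83866e-07
Evidence: 9.23672e-05 + 4.83866e-07 = 9.2851e-05
P(Level II | x₁,x₂) ≈ 0.0052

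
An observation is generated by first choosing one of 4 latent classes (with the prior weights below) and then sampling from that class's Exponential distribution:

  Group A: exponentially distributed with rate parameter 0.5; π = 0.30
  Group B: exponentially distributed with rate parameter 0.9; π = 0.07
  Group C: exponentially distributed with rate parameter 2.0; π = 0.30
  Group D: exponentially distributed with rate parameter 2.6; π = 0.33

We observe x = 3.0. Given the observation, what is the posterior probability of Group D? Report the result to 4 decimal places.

0.0089

The responsibility of component k is w_k f_k(x) divided by Σ_j w_j f_j(x).
Component likelihoods at x = 3.0:
  f_A = 0.5·e^(−0.5·3.0) = 0.5·e^(−1.5000) = 0.111565
  f_B = 0.9·e^(−0.9·3.0) = 0.9·e^(−2.7000) = 0.060485
  f_C = 2.0·e^(−2.0·3.0) = 2.0·e^(−6.0000) = 0.0049575
  f_D = 2.6·e^(−2.6·3.0) = 2.6·e^(−7.8000) = 0.00106531
Unnormalised posteriors:
  w_A·f_A = 0.30 × 0.111565 = 0.0334695
  w_B·f_B = 0.07 × 0.060485 = 0.00423395
  w_C·f_C = 0.30 × 0.0049575 = 0.00148725
  w_D·f_D = 0.33 × 0.00106531 = 0.000351553
Normaliser: 0.0334695 + 0.00423395 + 0.00148725 + 0.000351553 = 0.0395423
P(Group D | the observation) = 0.000351553 / 0.0395423 ≈ 0.0089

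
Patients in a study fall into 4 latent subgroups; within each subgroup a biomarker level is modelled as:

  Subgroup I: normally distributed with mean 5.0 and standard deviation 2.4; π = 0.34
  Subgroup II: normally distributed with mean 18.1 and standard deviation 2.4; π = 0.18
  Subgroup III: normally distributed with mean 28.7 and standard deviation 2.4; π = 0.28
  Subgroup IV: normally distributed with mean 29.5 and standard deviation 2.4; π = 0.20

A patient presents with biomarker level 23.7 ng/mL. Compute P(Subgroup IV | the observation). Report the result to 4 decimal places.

P(component k | x) = π_k·f_k(x) / marginal(x), where marginal(x) = Σ_j π_j·f_j(x).
Component likelihoods at x = 23.7 ng/mL:
  L_I = 1.09062e-14
  L_II = 0.0109258
  L_III = 0.0189766
  L_IV = 0.00896393
Unnormalised posteriors:
  π_I·L_I = 0.34 × 1.09062e-14 = 3.70812e-15
  π_II·L_II = 0.18 × 0.0109258 = 0.00196664
  π_III·L_III = 0.28 × 0.0189766 = 0.00531346
  π_IV·L_IV = 0.20 × 0.00896393 = 0.00179279
Sum: 3.70812e-15 + 0.00196664 + 0.00531346 + 0.00179279 = 0.00907289
So the posterior for Subgroup IV is 0.00179279 / 0.00907289 ≈ 0.1976.

0.1976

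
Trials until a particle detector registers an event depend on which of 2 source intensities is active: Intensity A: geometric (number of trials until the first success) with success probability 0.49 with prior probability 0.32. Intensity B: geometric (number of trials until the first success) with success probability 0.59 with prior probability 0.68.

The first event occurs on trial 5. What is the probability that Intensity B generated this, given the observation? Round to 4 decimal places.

P(component k | x) = π_k·f_k(x) / marginal(x), where marginal(x) = Σ_j π_j·f_j(x).
Component likelihoods at x = 5:
  f_A = 0.0331495
  f_B = 0.016672
Prior × likelihood for each component:
  π_A·f_A = 0.32 × 0.0331495 = 0.0106078
  π_B·f_B = 0.68 × 0.016672 = 0.011337
Normaliser: 0.0106078 + 0.011337 = 0.0219448
Responsibility of Intensity B: 0.011337 / 0.0219448 ≈ 0.5166

0.5166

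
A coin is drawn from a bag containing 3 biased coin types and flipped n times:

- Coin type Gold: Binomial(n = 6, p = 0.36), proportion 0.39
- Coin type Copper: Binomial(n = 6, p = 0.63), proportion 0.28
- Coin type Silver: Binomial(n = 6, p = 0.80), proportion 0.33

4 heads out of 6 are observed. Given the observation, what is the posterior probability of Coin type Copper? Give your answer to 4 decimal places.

P(component k | x) = π_k·f_k(x) / marginal(x), where marginal(x) = Σ_j π_j·f_j(x).
Component likelihoods at x = 4 heads out of 6:
  p_Gold = 0.103196
  p_Copper = 0.323487
  p_Silver = 0.24576
Multiply by the mixture weights:
  π_Gold·p_Gold = 0.39 × 0.103196 = 0.0402463
  π_Copper·p_Copper = 0.28 × 0.323487 = 0.0905764
  π_Silver·p_Silver = 0.33 × 0.24576 = 0.0811008
Sum: 0.0402463 + 0.0905764 + 0.0811008 = 0.211923
P(Coin type Copper | x) = 0.0905764 / 0.211923 ≈ 0.4274

0.4274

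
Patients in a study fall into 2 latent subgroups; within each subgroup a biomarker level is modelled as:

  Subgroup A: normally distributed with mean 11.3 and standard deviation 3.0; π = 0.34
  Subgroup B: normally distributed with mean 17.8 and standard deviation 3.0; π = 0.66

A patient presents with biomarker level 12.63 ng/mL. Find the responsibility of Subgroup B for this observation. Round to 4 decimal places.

The responsibility of component k is π_k f_k(x) divided by Σ_j π_j f_j(x).
Evaluate each component's likelihood at the observed value:
  f_A = (1/(3.0·√(2π)))·exp(−(12.63−11.3)²/(2·3.0²)) = 0.132981·exp(-0.09827) = 0.120534
  f_B = (1/(3.0·√(2π)))·exp(−(12.63−17.8)²/(2·3.0²)) = 0.132981·exp(-1.48494) = 0.0301223
Weight by the priors:
  π_A·f_A = 0.34 × 0.120534 = 0.0409816
  π_B·f_B = 0.66 × 0.0301223 = 0.0198807
Normaliser: 0.0409816 + 0.0198807 = 0.0608623
So the posterior for Subgroup B is 0.0198807 / 0.0608623 ≈ 0.3267.

0.3267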